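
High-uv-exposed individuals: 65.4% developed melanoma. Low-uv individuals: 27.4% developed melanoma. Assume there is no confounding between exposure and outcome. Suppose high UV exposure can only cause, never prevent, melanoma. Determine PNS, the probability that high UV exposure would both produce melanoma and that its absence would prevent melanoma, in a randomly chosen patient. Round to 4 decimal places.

p₁ = 0.654, p₀ = 0.274.
Under exogeneity and monotonicity, PNS = p₁ − p₀.
PNS = 0.654 − 0.274 = 0.38

PNS ≈ 0.3800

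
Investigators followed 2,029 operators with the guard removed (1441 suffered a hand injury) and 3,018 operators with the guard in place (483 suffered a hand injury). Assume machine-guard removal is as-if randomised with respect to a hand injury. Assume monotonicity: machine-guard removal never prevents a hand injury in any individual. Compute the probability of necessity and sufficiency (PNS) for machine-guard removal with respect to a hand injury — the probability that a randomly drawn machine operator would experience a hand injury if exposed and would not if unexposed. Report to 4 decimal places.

PNS ≈ 0.5502

p₁ = P(outcome | exposed) = 1441/2029 = 0.7102
p₀ = P(outcome | unexposed) = 483/3018 = 0.16004
Under exogeneity and monotonicity, PNS = p₁ − p₀.
PNS = 0.7102 − 0.16004 = 0.55016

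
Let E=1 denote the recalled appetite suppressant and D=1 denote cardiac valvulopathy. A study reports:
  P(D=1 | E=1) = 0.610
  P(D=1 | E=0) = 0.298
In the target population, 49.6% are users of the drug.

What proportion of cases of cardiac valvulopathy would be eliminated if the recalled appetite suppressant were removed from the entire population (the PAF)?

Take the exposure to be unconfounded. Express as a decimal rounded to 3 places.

PAF ≈ 0.342

Let p₁ = 0.61, p₀ = 0.298.
Overall risk P(Y=1) = π·p₁ + (1−π)·p₀ = 0.496×0.61 + 0.504×0.298 = 0.45275.
Under exogeneity, PAF = [P(Y=1) − p₀] / P(Y=1).
PAF = (0.45275 − 0.298) / 0.45275 ≈ 0.3418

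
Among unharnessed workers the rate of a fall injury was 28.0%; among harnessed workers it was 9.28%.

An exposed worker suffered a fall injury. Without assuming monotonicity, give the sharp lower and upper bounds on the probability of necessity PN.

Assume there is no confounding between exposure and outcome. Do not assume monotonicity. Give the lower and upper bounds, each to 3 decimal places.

0.669 ≤ PN ≤ 1.000

p₁ = 0.28, p₀ = 0.0928.
Under exogeneity alone the bounds on PN are max{0,(p₁−p₀)/p₁} ≤ PN ≤ min{1,(1−p₀)/p₁}.
  lower = (p₁ − p₀)/p₁ = 0.1872 / 0.28 ≈ 0.6686
  upper = min{1, (1 − p₀)/p₁} = 0.9072 / 0.28 ≈ 3.2400 → capped at 1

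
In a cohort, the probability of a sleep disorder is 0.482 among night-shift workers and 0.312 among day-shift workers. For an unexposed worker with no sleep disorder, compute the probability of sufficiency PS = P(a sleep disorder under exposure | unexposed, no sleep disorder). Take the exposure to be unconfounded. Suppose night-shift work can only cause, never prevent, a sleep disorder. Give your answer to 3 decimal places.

Let p₁ = 0.482, p₀ = 0.312.
Under exogeneity and monotonicity, PS = (p₁ − p₀) / (1 − p₀).
PS = (0.482 − 0.312) / (1 − 0.312) = 0.17 / 0.688 ≈ 0.2471

PS ≈ 0.247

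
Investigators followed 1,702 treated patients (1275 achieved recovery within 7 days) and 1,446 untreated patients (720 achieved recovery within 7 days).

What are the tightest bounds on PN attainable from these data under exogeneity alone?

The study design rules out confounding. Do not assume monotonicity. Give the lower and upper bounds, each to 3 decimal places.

0.335 ≤ PN ≤ 0.670

p₁ = P(outcome | exposed) = 1275/1702 = 0.74912
p₀ = P(outcome | unexposed) = 720/1446 = 0.49793
Under exogeneity alone the bounds on PN are max{0,(p₁−p₀)/p₁} ≤ PN ≤ min{1,(1−p₀)/p₁}.
  lower = (p₁ − p₀)/p₁ = 0.25119 / 0.74912 ≈ 0.3353
  upper = min{1, (1 − p₀)/p₁} = 0.50207 / 0.74912 ≈ 0.6702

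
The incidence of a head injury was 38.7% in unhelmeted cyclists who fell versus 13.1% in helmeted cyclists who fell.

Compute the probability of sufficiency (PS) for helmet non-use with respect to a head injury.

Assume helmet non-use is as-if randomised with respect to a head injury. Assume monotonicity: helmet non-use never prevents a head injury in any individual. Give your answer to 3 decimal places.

PS ≈ 0.295

p₁ = 0.387, p₀ = 0.131.
Under exogeneity and monotonicity, PS = (p₁ − p₀) / (1 − p₀).
PS = (0.387 − 0.131) / (1 − 0.131) = 0.256 / 0.869 ≈ 0.2946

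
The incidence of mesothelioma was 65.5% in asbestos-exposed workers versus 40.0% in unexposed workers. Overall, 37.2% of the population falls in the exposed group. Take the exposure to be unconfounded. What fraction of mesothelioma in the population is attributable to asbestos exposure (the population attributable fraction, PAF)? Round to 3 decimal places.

p₁ = 0.655, p₀ = 0.4.
Overall risk P(Y=1) = π·p₁ + (1−π)·p₀ = 0.372×0.655 + 0.628×0.4 = 0.49486.
Under exogeneity, PAF = [P(Y=1) − p₀] / P(Y=1).
PAF = (0.49486 − 0.4) / 0.49486 ≈ 0.1917

PAF ≈ 0.192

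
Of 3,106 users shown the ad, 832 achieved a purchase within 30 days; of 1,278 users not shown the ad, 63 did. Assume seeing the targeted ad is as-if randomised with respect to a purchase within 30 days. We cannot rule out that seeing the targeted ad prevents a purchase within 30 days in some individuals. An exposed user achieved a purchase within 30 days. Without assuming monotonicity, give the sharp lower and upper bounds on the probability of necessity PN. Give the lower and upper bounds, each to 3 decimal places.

0.816 ≤ PN ≤ 1.000

p₁ = P(outcome | exposed) = 832/3106 = 0.26787
p₀ = P(outcome | unexposed) = 63/1278 = 0.049296
Under exogeneity alone the bounds on PN are max{0,(p₁−p₀)/p₁} ≤ PN ≤ min{1,(1−p₀)/p₁}.
  lower = (p₁ − p₀)/p₁ = 0.21857 / 0.26787 ≈ 0.8160
  upper = min{1, (1 − p₀)/p₁} = 0.9507 / 0.26787 ≈ 3.5491 → capped at 1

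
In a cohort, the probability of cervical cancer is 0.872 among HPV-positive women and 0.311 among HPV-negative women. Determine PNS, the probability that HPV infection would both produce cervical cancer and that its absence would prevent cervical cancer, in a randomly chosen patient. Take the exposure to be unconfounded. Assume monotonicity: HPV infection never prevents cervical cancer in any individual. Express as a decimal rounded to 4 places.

PNS ≈ 0.5610

Let p₁ = 0.872, p₀ = 0.311.
Under exogeneity and monotonicity, PNS = p₁ − p₀.
PNS = 0.872 − 0.311 = 0.561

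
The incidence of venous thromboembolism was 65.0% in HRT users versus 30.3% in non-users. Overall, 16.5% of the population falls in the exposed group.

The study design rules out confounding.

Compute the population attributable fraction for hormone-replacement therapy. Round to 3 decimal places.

PAF ≈ 0.159

p₁ = 0.65, p₀ = 0.303.
Overall risk P(Y=1) = π·p₁ + (1−π)·p₀ = 0.165×0.65 + 0.835×0.303 = 0.36025.
Under exogeneity, PAF = [P(Y=1) − p₀] / P(Y=1).
PAF = (0.36025 − 0.303) / 0.36025 ≈ 0.1589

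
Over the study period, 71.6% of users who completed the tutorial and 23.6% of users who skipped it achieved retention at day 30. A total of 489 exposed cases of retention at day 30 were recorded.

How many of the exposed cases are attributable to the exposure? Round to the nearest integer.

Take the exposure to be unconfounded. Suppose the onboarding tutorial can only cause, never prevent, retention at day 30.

p₁ = 0.716, p₀ = 0.236.
PN = (p₁ − p₀)/p₁ = (0.716 − 0.236) / 0.716 ≈ 0.67039.
Attributable cases ≈ PN × (exposed cases) = 0.67039 × 489 ≈ 327.82.

about 328 cases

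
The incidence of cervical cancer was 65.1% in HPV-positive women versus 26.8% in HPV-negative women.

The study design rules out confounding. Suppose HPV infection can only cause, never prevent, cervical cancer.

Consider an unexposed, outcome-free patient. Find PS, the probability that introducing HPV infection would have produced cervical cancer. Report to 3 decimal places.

PS ≈ 0.523

p₁ = 0.651, p₀ = 0.268.
Under exogeneity and monotonicity, PS = (p₁ − p₀) / (1 − p₀).
PS = (0.651 − 0.268) / (1 − 0.268) = 0.383 / 0.732 ≈ 0.5232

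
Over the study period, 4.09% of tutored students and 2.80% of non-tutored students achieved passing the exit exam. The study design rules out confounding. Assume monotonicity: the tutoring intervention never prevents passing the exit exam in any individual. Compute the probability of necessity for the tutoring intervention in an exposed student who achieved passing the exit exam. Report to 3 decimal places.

PN ≈ 0.315

p₁ = 0.0409, p₀ = 0.028.
Under exogeneity and monotonicity, PN = (p₁ − p₀) / p₁.
PN = (0.0409 − 0.028) / 0.0409 = 0.0129 / 0.0409 ≈ 0.3154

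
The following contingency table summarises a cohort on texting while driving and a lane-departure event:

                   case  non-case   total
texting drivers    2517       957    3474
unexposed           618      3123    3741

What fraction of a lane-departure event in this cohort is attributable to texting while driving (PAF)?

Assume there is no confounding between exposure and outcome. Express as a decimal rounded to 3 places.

p₁ = P(outcome | exposed) = 2517/3474 = 0.72453
p₀ = P(outcome | unexposed) = 618/3741 = 0.1652
Exposure prevalence π = 3474/7215 = 0.4815; overall risk P(Y=1) = 0.43451.
Under exogeneity, PAF = [P(Y=1) − p₀]/P(Y=1).
PAF = (0.43451 − 0.1652) / 0.43451 ≈ 0.6198

PAF ≈ 0.620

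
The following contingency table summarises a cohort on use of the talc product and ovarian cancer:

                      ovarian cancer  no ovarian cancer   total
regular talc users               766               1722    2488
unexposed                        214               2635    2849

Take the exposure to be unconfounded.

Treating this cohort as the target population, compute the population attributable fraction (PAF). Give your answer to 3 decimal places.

p₁ = P(outcome | exposed) = 766/2488 = 0.30788
p₀ = P(outcome | unexposed) = 214/2849 = 0.075114
Exposure prevalence π = 2488/5337 = 0.46618; overall risk P(Y=1) = 0.18362.
Under exogeneity, PAF = [P(Y=1) − p₀]/P(Y=1).
PAF = (0.18362 − 0.075114) / 0.18362 ≈ 0.5909

PAF ≈ 0.591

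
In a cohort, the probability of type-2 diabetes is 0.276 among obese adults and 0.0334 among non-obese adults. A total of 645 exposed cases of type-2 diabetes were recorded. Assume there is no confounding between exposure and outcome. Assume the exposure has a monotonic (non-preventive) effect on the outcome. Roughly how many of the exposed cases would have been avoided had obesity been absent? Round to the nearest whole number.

Let p₁ = 0.276, p₀ = 0.0334.
PN = (p₁ − p₀)/p₁ = (0.276 − 0.0334) / 0.276 ≈ 0.87899.
Attributable cases ≈ PN × (exposed cases) = 0.87899 × 645 ≈ 566.95.

about 567 cases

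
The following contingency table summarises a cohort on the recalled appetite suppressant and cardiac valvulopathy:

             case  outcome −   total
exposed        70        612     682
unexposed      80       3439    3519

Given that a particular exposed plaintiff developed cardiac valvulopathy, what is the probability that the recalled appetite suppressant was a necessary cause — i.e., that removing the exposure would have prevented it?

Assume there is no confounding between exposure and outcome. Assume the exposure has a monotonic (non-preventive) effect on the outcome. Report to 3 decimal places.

p₁ = P(outcome | exposed) = 70/682 = 0.10264
p₀ = P(outcome | unexposed) = 80/3519 = 0.022734
Under exogeneity and monotonicity, PN = (p₁ − p₀)/p₁.
PN = (0.10264 − 0.022734) / 0.10264 ≈ 0.7785

PN ≈ 0.779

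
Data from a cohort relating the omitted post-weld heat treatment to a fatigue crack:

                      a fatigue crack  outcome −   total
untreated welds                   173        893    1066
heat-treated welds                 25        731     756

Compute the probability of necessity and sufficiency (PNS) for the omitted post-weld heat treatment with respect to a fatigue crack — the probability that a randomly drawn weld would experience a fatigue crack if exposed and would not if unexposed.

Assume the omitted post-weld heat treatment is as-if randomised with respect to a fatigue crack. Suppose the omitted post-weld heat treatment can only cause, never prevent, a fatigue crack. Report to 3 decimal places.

p₁ = P(outcome | exposed) = 173/1066 = 0.16229
p₀ = P(outcome | unexposed) = 25/756 = 0.033069
Under exogeneity and monotonicity, PNS = p₁ − p₀.
PNS = 0.16229 − 0.033069 = 0.12922

PNS ≈ 0.129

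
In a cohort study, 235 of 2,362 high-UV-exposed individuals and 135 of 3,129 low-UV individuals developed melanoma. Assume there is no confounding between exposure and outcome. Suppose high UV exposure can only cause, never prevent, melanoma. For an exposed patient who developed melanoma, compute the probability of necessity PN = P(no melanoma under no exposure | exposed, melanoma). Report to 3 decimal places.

PN ≈ 0.566

p₁ = P(outcome | exposed) = 235/2362 = 0.099492
p₀ = P(outcome | unexposed) = 135/3129 = 0.043145
Under exogeneity and monotonicity, PN = (p₁ − p₀) / p₁.
PN = (0.099492 − 0.043145) / 0.099492 = 0.056347 / 0.099492 ≈ 0.5663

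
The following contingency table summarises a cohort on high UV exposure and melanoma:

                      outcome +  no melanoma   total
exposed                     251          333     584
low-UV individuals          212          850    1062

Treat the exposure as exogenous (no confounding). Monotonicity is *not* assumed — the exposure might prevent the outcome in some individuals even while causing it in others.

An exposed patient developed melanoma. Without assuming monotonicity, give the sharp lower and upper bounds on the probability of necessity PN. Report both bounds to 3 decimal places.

0.536 ≤ PN ≤ 1.000

p₁ = P(outcome | exposed) = 251/584 = 0.42979
p₀ = P(outcome | unexposed) = 212/1062 = 0.19962
Under exogeneity alone the bounds on PN are max{0,(p₁−p₀)/p₁} ≤ PN ≤ min{1,(1−p₀)/p₁}.
  lower = (p₁ − p₀)/p₁ = 0.23017 / 0.42979 ≈ 0.5355
  upper = min{1, (1 − p₀)/p₁} = 0.80038 / 0.42979 ≈ 1.8622 → capped at 1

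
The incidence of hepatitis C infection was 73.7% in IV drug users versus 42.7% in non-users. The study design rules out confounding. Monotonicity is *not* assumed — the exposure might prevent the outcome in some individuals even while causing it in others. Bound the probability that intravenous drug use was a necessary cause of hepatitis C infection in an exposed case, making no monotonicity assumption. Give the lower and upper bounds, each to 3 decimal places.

0.421 ≤ PN ≤ 0.777

p₁ = 0.737, p₀ = 0.427.
Under exogeneity alone the bounds on PN are max{0,(p₁−p₀)/p₁} ≤ PN ≤ min{1,(1−p₀)/p₁}.
  lower = (p₁ − p₀)/p₁ = 0.31 / 0.737 ≈ 0.4206
  upper = min{1, (1 − p₀)/p₁} = 0.573 / 0.737 ≈ 0.7775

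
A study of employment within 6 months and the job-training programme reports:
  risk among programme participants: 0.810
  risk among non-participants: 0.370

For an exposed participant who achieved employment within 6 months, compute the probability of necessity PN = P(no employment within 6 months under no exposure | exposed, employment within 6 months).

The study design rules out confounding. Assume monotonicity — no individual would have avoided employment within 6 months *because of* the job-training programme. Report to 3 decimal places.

Let p₁ = 0.81, p₀ = 0.37.
Under exogeneity and monotonicity, PN = (p₁ − p₀) / p₁.
PN = (0.81 − 0.37) / 0.81 = 0.44 / 0.81 ≈ 0.5432

PN ≈ 0.543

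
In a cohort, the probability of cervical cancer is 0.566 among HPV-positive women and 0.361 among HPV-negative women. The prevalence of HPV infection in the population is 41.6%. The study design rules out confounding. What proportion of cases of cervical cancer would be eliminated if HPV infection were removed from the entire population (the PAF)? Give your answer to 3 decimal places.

PAF ≈ 0.191

Let p₁ = 0.566, p₀ = 0.361.
Overall risk P(Y=1) = π·p₁ + (1−π)·p₀ = 0.416×0.566 + 0.584×0.361 = 0.44628.
Under exogeneity, PAF = [P(Y=1) − p₀] / P(Y=1).
PAF = (0.44628 − 0.361) / 0.44628 ≈ 0.1911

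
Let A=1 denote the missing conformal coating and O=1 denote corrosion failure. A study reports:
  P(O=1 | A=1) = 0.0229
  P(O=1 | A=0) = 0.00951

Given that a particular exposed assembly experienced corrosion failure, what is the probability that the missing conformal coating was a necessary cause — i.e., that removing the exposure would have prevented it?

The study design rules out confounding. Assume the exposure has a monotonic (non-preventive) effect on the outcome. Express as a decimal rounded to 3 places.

PN ≈ 0.585

Let p₁ = 0.0229, p₀ = 0.00951.
Under exogeneity and monotonicity, PN = (p₁ − p₀) / p₁.
PN = (0.0229 − 0.00951) / 0.0229 = 0.01339 / 0.0229 ≈ 0.5847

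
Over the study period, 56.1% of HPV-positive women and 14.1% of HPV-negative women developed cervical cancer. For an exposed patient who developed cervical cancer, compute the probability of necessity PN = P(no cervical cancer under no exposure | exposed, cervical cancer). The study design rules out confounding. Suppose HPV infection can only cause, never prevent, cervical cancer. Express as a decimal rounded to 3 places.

PN ≈ 0.749

p₁ = 0.561, p₀ = 0.141.
Under exogeneity and monotonicity, PN = (p₁ − p₀) / p₁.
PN = (0.561 − 0.141) / 0.561 = 0.42 / 0.561 ≈ 0.7487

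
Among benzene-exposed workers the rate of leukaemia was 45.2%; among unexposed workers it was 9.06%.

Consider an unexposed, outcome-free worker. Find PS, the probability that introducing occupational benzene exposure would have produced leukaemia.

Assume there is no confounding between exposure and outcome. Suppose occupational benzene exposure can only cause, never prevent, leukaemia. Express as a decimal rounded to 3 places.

p₁ = 0.452, p₀ = 0.0906.
Under exogeneity and monotonicity, PS = (p₁ − p₀) / (1 − p₀).
PS = (0.452 − 0.0906) / (1 − 0.0906) = 0.3614 / 0.9094 ≈ 0.3974

PS ≈ 0.397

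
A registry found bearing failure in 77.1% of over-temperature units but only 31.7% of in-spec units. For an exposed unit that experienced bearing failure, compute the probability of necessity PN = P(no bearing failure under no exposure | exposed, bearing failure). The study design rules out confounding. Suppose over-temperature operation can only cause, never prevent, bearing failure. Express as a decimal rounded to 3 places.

p₁ = 0.771, p₀ = 0.317.
Under exogeneity and monotonicity, PN = (p₁ − p₀) / p₁.
PN = (0.771 − 0.317) / 0.771 = 0.454 / 0.771 ≈ 0.5888

PN ≈ 0.589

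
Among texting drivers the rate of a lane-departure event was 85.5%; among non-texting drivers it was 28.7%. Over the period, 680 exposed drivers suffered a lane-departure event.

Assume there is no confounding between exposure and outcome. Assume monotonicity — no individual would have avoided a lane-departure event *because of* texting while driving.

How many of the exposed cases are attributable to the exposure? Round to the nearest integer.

about 452 cases

p₁ = 0.855, p₀ = 0.287.
PN = (p₁ − p₀)/p₁ = (0.855 − 0.287) / 0.855 ≈ 0.66433.
Attributable cases ≈ PN × (exposed cases) = 0.66433 × 680 ≈ 451.74.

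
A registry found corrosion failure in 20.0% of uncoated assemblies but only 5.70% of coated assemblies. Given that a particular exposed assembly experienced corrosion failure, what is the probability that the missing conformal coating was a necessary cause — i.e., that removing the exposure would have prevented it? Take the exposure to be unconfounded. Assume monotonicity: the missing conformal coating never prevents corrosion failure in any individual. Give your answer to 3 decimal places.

PN ≈ 0.715

p₁ = 0.2, p₀ = 0.057.
Under exogeneity and monotonicity, PN = (p₁ − p₀) / p₁.
PN = (0.2 − 0.057) / 0.2 = 0.143 / 0.2 ≈ 0.7150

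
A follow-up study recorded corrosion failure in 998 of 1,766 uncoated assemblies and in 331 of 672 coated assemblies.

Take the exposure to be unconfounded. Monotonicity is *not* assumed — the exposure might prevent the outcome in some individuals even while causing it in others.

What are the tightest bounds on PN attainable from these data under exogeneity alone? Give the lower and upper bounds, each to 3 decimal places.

p₁ = P(outcome | exposed) = 998/1766 = 0.56512
p₀ = P(outcome | unexposed) = 331/672 = 0.49256
Under exogeneity alone the bounds on PN are max{0,(p₁−p₀)/p₁} ≤ PN ≤ min{1,(1−p₀)/p₁}.
  lower = (p₁ − p₀)/p₁ = 0.072559 / 0.56512 ≈ 0.1284
  upper = min{1, (1 − p₀)/p₁} = 0.50744 / 0.56512 ≈ 0.8979

0.128 ≤ PN ≤ 0.898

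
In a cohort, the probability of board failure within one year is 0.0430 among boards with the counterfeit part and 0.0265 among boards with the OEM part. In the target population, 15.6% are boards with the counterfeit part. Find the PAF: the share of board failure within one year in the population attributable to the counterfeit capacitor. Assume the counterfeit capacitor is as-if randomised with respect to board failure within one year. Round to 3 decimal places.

PAF ≈ 0.089

Let p₁ = 0.043, p₀ = 0.0265.
Overall risk P(Y=1) = π·p₁ + (1−π)·p₀ = 0.156×0.043 + 0.844×0.0265 = 0.029074.
Under exogeneity, PAF = [P(Y=1) − p₀] / P(Y=1).
PAF = (0.029074 − 0.0265) / 0.029074 ≈ 0.0885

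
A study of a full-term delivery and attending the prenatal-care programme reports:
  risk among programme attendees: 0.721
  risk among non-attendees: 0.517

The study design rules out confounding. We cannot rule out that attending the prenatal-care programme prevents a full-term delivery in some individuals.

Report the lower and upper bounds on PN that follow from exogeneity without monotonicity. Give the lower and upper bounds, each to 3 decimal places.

Let p₁ = 0.721, p₀ = 0.517.
Under exogeneity alone the bounds on PN are max{0,(p₁−p₀)/p₁} ≤ PN ≤ min{1,(1−p₀)/p₁}.
  lower = (p₁ − p₀)/p₁ = 0.204 / 0.721 ≈ 0.2829
  upper = min{1, (1 − p₀)/p₁} = 0.483 / 0.721 ≈ 0.6699

0.283 ≤ PN ≤ 0.670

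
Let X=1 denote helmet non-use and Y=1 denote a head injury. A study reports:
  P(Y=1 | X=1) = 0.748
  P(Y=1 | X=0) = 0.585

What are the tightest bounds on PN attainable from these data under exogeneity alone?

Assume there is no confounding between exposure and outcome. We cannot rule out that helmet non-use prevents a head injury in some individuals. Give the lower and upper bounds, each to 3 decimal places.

Let p₁ = 0.748, p₀ = 0.585.
Under exogeneity alone the bounds on PN are max{0,(p₁−p₀)/p₁} ≤ PN ≤ min{1,(1−p₀)/p₁}.
  lower = (p₁ − p₀)/p₁ = 0.163 / 0.748 ≈ 0.2179
  upper = min{1, (1 − p₀)/p₁} = 0.415 / 0.748 ≈ 0.5548

0.218 ≤ PN ≤ 0.555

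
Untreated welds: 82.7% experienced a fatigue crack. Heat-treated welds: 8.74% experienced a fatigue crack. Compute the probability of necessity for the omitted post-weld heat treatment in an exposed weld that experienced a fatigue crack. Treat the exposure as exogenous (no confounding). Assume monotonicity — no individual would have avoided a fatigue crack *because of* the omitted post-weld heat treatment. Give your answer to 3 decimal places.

p₁ = 0.827, p₀ = 0.0874.
Under exogeneity and monotonicity, PN = (p₁ − p₀) / p₁.
PN = (0.827 − 0.0874) / 0.827 = 0.7396 / 0.827 ≈ 0.8943

PN ≈ 0.894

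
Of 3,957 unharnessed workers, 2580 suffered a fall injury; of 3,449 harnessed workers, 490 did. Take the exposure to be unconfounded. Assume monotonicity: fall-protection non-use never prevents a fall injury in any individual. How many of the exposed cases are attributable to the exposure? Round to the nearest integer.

about 2018 cases

p₁ = P(outcome | exposed) = 2580/3957 = 0.65201
p₀ = P(outcome | unexposed) = 490/3449 = 0.14207
PN = (p₁ − p₀)/p₁ = (0.65201 − 0.14207) / 0.65201 ≈ 0.78210.
Attributable cases ≈ PN × (exposed cases) = 0.78210 × 2580 ≈ 2017.83.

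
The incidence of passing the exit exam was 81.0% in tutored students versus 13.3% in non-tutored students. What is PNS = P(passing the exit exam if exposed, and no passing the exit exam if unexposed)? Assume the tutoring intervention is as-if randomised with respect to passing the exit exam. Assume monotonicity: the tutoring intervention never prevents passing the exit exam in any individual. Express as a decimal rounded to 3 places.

PNS ≈ 0.677

p₁ = 0.81, p₀ = 0.133.
Under exogeneity and monotonicity, PNS = p₁ − p₀.
PNS = 0.81 − 0.133 = 0.677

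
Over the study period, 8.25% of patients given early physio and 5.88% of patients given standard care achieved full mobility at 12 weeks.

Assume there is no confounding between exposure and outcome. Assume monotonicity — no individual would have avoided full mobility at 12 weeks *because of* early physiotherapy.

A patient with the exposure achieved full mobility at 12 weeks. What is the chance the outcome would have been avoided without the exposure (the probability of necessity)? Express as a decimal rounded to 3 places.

p₁ = 0.0825, p₀ = 0.0588.
Under exogeneity and monotonicity, PN = (p₁ − p₀) / p₁.
PN = (0.0825 − 0.0588) / 0.0825 = 0.0237 / 0.0825 ≈ 0.2873

PN ≈ 0.287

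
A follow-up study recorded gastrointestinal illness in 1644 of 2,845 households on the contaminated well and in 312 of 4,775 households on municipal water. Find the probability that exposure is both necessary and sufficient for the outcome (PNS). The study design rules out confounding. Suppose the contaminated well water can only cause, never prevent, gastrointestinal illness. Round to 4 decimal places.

p₁ = P(outcome | exposed) = 1644/2845 = 0.57786
p₀ = P(outcome | unexposed) = 312/4775 = 0.06534
Under exogeneity and monotonicity, PNS = p₁ − p₀.
PNS = 0.57786 − 0.06534 = 0.51252

PNS ≈ 0.5125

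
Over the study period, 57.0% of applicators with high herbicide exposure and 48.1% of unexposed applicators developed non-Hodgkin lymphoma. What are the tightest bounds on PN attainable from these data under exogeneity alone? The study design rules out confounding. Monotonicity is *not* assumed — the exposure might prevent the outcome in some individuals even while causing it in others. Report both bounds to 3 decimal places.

p₁ = 0.57, p₀ = 0.481.
Under exogeneity alone the bounds on PN are max{0,(p₁−p₀)/p₁} ≤ PN ≤ min{1,(1−p₀)/p₁}.
  lower = (p₁ − p₀)/p₁ = 0.089 / 0.57 ≈ 0.1561
  upper = min{1, (1 − p₀)/p₁} = 0.519 / 0.57 ≈ 0.9105

0.156 ≤ PN ≤ 0.911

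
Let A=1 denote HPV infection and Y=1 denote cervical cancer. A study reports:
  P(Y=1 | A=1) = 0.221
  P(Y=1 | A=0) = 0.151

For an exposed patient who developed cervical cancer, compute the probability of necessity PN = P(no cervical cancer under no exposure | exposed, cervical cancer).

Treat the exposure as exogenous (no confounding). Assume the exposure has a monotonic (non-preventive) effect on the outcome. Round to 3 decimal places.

Let p₁ = 0.221, p₀ = 0.151.
Under exogeneity and monotonicity, PN = (p₁ − p₀) / p₁.
PN = (0.221 − 0.151) / 0.221 = 0.07 / 0.221 ≈ 0.3167

PN ≈ 0.317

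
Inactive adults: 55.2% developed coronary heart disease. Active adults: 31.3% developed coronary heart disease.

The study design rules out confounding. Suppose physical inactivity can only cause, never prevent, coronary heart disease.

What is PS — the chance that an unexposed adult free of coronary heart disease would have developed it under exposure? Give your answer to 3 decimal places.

PS ≈ 0.348

p₁ = 0.552, p₀ = 0.313.
Under exogeneity and monotonicity, PS = (p₁ − p₀) / (1 − p₀).
PS = (0.552 − 0.313) / (1 − 0.313) = 0.239 / 0.687 ≈ 0.3479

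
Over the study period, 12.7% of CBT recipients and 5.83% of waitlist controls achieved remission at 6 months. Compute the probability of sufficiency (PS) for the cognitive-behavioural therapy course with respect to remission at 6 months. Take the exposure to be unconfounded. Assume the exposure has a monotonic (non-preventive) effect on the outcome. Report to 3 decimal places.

p₁ = 0.127, p₀ = 0.0583.
Under exogeneity and monotonicity, PS = (p₁ − p₀) / (1 − p₀).
PS = (0.127 − 0.0583) / (1 − 0.0583) = 0.0687 / 0.9417 ≈ 0.0730

PS ≈ 0.073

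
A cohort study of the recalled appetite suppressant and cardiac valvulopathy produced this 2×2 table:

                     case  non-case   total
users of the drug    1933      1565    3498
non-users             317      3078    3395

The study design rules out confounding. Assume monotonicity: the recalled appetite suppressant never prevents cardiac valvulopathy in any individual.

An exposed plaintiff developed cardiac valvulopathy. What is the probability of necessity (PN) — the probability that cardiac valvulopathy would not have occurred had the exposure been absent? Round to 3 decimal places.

p₁ = P(outcome | exposed) = 1933/3498 = 0.5526
p₀ = P(outcome | unexposed) = 317/3395 = 0.093373
Under exogeneity and monotonicity, PN = (p₁ − p₀)/p₁.
PN = (0.5526 − 0.093373) / 0.5526 ≈ 0.8310

PN ≈ 0.831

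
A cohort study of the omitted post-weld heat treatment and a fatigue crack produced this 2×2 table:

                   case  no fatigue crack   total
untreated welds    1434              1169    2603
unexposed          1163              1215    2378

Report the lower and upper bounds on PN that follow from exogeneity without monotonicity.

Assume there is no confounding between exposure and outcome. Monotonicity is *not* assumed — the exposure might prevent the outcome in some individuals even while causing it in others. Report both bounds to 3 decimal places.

p₁ = P(outcome | exposed) = 1434/2603 = 0.5509
p₀ = P(outcome | unexposed) = 1163/2378 = 0.48907
Under exogeneity alone the bounds on PN are max{0,(p₁−p₀)/p₁} ≤ PN ≤ min{1,(1−p₀)/p₁}.
  lower = (p₁ − p₀)/p₁ = 0.061836 / 0.5509 ≈ 0.1122
  upper = min{1, (1 − p₀)/p₁} = 0.51093 / 0.5509 ≈ 0.9274

0.112 ≤ PN ≤ 0.927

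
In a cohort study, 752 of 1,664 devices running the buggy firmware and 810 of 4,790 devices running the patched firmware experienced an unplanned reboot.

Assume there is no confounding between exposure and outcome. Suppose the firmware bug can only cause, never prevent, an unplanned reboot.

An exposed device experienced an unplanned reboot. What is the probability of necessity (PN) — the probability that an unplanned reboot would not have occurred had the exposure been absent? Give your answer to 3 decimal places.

p₁ = P(outcome | exposed) = 752/1664 = 0.45192
p₀ = P(outcome | unexposed) = 810/4790 = 0.1691
Under exogeneity and monotonicity, PN = (p₁ − p₀) / p₁.
PN = (0.45192 − 0.1691) / 0.45192 = 0.28282 / 0.45192 ≈ 0.6258

PN ≈ 0.626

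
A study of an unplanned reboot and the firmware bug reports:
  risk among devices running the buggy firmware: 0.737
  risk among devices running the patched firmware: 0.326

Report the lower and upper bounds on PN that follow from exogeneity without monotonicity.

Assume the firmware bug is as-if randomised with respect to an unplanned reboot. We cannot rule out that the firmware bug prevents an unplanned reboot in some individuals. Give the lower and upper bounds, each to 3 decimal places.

Let p₁ = 0.737, p₀ = 0.326.
Under exogeneity alone the bounds on PN are max{0,(p₁−p₀)/p₁} ≤ PN ≤ min{1,(1−p₀)/p₁}.
  lower = (p₁ − p₀)/p₁ = 0.411 / 0.737 ≈ 0.5577
  upper = min{1, (1 − p₀)/p₁} = 0.674 / 0.737 ≈ 0.9145

0.558 ≤ PN ≤ 0.915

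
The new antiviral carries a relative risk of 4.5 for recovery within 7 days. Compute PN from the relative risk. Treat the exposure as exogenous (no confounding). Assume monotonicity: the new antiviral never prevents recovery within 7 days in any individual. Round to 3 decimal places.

PN ≈ 0.778

Under exogeneity and monotonicity, PN = (RR − 1) / RR = 1 − 1/RR.
PN = (4.5 − 1) / 4.5 = 3.5 / 4.5 ≈ 0.7778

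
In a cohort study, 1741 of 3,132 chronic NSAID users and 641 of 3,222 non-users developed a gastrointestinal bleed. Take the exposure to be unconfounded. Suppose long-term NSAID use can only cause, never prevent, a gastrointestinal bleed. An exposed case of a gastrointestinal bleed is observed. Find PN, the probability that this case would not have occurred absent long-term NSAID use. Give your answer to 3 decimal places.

PN ≈ 0.642

p₁ = P(outcome | exposed) = 1741/3132 = 0.55587
p₀ = P(outcome | unexposed) = 641/3222 = 0.19894
Under exogeneity and monotonicity, PN = (p₁ − p₀) / p₁.
PN = (0.55587 − 0.19894) / 0.55587 = 0.35693 / 0.55587 ≈ 0.6421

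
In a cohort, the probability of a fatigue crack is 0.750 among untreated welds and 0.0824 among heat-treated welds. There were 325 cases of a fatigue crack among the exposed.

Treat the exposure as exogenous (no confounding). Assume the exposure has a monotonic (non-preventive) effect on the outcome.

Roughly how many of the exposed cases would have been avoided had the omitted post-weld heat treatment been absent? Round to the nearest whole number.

Let p₁ = 0.75, p₀ = 0.0824.
PN = (p₁ − p₀)/p₁ = (0.75 − 0.0824) / 0.75 ≈ 0.89013.
Attributable cases ≈ PN × (exposed cases) = 0.89013 × 325 ≈ 289.29.

about 289 cases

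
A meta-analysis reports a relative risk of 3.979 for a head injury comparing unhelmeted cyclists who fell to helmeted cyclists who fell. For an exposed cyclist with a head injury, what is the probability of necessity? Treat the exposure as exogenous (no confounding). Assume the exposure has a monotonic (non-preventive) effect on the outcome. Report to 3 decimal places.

Under exogeneity and monotonicity, PN = (RR − 1) / RR = 1 − 1/RR.
PN = (3.979 − 1) / 3.979 = 2.979 / 3.979 ≈ 0.7487

PN ≈ 0.749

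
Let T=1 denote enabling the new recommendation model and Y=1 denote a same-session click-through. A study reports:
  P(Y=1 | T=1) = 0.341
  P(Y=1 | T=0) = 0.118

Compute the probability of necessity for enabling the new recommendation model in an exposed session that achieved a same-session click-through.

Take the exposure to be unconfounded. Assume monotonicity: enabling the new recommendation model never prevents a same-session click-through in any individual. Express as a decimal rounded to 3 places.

PN ≈ 0.654

Let p₁ = 0.341, p₀ = 0.118.
Under exogeneity and monotonicity, PN = (p₁ − p₀) / p₁.
PN = (0.341 − 0.118) / 0.341 = 0.223 / 0.341 ≈ 0.6540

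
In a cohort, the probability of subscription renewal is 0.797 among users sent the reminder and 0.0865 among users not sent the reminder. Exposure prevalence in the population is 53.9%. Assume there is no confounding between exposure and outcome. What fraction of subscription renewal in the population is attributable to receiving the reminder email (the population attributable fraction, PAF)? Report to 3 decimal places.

PAF ≈ 0.816

Let p₁ = 0.797, p₀ = 0.0865.
Overall risk P(Y=1) = π·p₁ + (1−π)·p₀ = 0.539×0.797 + 0.461×0.0865 = 0.46946.
Under exogeneity, PAF = [P(Y=1) − p₀] / P(Y=1).
PAF = (0.46946 − 0.0865) / 0.46946 ≈ 0.8157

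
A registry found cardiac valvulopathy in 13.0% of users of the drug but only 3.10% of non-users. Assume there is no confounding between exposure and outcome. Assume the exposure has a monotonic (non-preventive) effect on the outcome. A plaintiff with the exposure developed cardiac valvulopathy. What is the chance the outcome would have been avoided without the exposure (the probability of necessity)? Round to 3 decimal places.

PN ≈ 0.762

p₁ = 0.13, p₀ = 0.031.
Under exogeneity and monotonicity, PN = (p₁ − p₀) / p₁.
PN = (0.13 − 0.031) / 0.13 = 0.099 / 0.13 ≈ 0.7615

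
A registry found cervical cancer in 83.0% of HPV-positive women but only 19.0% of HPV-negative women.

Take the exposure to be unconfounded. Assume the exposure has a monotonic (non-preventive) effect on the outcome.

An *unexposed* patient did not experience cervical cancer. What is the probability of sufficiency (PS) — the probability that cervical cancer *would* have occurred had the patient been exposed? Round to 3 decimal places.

PS ≈ 0.790

p₁ = 0.83, p₀ = 0.19.
Under exogeneity and monotonicity, PS = (p₁ − p₀) / (1 − p₀).
PS = (0.83 − 0.19) / (1 − 0.19) = 0.64 / 0.81 ≈ 0.7901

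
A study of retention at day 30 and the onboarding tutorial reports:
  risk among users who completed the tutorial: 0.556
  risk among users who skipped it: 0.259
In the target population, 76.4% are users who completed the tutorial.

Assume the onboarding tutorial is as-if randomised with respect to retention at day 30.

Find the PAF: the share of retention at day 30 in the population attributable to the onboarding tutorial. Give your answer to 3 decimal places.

Let p₁ = 0.556, p₀ = 0.259.
Overall risk P(Y=1) = π·p₁ + (1−π)·p₀ = 0.764×0.556 + 0.236×0.259 = 0.48591.
Under exogeneity, PAF = [P(Y=1) − p₀] / P(Y=1).
PAF = (0.48591 − 0.259) / 0.48591 ≈ 0.4670

PAF ≈ 0.467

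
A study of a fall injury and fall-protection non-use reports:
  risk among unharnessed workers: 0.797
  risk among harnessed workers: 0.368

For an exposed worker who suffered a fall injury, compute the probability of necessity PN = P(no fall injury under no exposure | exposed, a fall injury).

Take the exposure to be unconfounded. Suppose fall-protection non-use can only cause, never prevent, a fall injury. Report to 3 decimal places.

PN ≈ 0.538

Let p₁ = 0.797, p₀ = 0.368.
Under exogeneity and monotonicity, PN = (p₁ − p₀) / p₁.
PN = (0.797 − 0.368) / 0.797 = 0.429 / 0.797 ≈ 0.5383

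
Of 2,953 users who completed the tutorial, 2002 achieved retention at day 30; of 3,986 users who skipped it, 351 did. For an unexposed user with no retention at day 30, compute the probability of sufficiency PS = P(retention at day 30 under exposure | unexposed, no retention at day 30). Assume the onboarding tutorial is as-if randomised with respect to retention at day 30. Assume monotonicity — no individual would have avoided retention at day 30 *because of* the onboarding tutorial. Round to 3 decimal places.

PS ≈ 0.647

p₁ = P(outcome | exposed) = 2002/2953 = 0.67795
p₀ = P(outcome | unexposed) = 351/3986 = 0.088058
Under exogeneity and monotonicity, PS = (p₁ − p₀) / (1 − p₀).
PS = (0.67795 − 0.088058) / (1 − 0.088058) = 0.5899 / 0.91194 ≈ 0.6469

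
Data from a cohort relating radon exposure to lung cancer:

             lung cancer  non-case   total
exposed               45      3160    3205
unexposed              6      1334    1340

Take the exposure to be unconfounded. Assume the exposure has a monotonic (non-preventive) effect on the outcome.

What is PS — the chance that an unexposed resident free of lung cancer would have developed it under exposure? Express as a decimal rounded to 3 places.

p₁ = P(outcome | exposed) = 45/3205 = 0.014041
p₀ = P(outcome | unexposed) = 6/1340 = 0.0044776
Under exogeneity and monotonicity, PS = (p₁ − p₀)/(1 − p₀).
PS = (0.014041 − 0.0044776) / 0.99552 ≈ 0.0096

PS ≈ 0.010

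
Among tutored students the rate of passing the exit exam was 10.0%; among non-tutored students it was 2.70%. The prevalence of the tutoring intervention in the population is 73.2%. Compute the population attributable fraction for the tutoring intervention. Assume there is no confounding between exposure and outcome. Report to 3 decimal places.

p₁ = 0.1, p₀ = 0.027.
Overall risk P(Y=1) = π·p₁ + (1−π)·p₀ = 0.732×0.1 + 0.268×0.027 = 0.080436.
Under exogeneity, PAF = [P(Y=1) − p₀] / P(Y=1).
PAF = (0.080436 − 0.027) / 0.080436 ≈ 0.6643

PAF ≈ 0.664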